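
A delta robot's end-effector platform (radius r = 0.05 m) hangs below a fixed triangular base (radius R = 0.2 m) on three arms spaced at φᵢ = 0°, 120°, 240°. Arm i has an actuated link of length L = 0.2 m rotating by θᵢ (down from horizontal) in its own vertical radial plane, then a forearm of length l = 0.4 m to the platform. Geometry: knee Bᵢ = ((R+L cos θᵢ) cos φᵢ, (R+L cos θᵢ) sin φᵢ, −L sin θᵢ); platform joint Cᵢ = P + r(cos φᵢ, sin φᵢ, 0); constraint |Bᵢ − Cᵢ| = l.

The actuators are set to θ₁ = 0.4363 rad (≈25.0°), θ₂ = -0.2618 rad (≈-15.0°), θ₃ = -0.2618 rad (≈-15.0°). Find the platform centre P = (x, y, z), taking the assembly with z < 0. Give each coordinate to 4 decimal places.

S1 = (0.3313·cos0.0°, 0.3313·sin0.0°, -0.0845) = (0.3313, 0.0000, -0.0845)
φ2=120.0°: virtual centre (-0.1716, 0.2972, 0.0518), radius l
S3 = (0.3432·cos240.0°, 0.3432·sin240.0°, 0.0518) = (-0.1716, -0.2972, 0.0518)
|S₂|²−|S₁|² = 0.0036;  |S₃|²−|S₁|² = 0.0036
[-1.0057 0.5944 0.2726]·P = 0.0036;  [-1.0057 -0.5944 0.2726]·P = 0.0036
det = 1.1956;  x = -0.0036+0.2710z,  y = 0.0000+0.0000z
sphere 1 gives Az²+Bz+C=0 with A=1.0734, B=-0.0124, C=-0.0408;  B²−4AC=0.1751;  roots -0.1891, 0.2007;  negative root z = -0.1891
x = -0.0548, y = 0.0000

(-0.0548, 0.0000, -0.1891)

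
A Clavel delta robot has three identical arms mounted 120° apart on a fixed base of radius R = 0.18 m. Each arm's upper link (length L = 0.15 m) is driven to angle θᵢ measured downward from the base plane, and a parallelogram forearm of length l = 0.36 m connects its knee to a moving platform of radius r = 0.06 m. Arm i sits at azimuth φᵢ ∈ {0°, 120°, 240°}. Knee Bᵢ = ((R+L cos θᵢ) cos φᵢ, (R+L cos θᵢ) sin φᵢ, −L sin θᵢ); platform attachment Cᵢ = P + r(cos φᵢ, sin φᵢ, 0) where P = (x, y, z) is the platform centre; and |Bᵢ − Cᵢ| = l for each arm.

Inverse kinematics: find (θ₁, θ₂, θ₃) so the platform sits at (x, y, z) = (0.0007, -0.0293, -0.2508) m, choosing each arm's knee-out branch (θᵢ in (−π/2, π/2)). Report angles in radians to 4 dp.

θ₁ = 0.0871, θ₂ = 0.2617, θ₃ = -0.0873

arm 1 (φ=0.0°): x'=0.0007, y'=-0.0293
  A=0.1193, B=-0.2508, C=(l²−L²−A²−y'²−z²)/(2L)=0.0970
  θ1 = atan2(B,A) + arccos(C/0.2777) = 0.0871
rotate P by −φ2: (-0.0257, 0.0140, -0.2508)
  A=0.1457, B=-0.2508, C=(l²−L²−A²−y'²−z²)/(2L)=0.0759
  √(A²+B²)=0.2901;  θ2 = -1.0444+1.3061 ≈ 0.2617
arm 3 (φ=240.0°): x'=0.0250, y'=0.0153
  A cos θ + B sin θ = C:  0.0950·cos θ + -0.2508·sin θ = 0.1165
  θ3 = atan2(B,A) + arccos(C/0.2682) = -0.0873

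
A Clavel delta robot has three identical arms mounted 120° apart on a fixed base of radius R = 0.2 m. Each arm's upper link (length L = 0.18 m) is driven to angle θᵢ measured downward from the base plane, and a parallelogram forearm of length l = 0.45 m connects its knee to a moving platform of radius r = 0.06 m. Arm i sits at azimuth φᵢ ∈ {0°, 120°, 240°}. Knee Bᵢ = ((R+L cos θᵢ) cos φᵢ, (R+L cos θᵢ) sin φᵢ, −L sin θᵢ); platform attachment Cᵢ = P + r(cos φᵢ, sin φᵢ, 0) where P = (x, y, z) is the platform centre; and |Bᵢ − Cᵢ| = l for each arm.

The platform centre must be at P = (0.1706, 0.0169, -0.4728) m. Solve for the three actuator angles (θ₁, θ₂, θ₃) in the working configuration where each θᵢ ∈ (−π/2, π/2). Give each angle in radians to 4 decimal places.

φ1=0.0° → target in arm frame (0.1706, 0.0169)
  A=-0.0306, B=-0.4728, C=(l²−L²−A²−y'²−z²)/(2L)=-0.1518
  θ1 = atan2(B,A) + arccos(C/0.4738) = 0.2616
rotate P by −φ2: (-0.0707, -0.1562, -0.4728)
  e−x'=0.2107;  (l²−L²−(e−x')²−y'²−z²)/2L = -0.3395
  γ=atan2(-0.4728,0.2107)=-1.1516;  ψ=arccos(-0.6559)=2.2861;  θ2=γ+ψ≈1.1345
rotate P by −φ3: (-0.0999, 0.1393, -0.4728)
  A cos θ + B sin θ = C:  0.2399·cos θ + -0.4728·sin θ = -0.3623
  γ=atan2(-0.4728,0.2399)=-1.1012;  ψ=arccos(-0.6832)=2.3230;  θ3=γ+ψ≈1.2218

θ₁ = 0.2616, θ₂ = 1.1345, θ₃ = 1.2218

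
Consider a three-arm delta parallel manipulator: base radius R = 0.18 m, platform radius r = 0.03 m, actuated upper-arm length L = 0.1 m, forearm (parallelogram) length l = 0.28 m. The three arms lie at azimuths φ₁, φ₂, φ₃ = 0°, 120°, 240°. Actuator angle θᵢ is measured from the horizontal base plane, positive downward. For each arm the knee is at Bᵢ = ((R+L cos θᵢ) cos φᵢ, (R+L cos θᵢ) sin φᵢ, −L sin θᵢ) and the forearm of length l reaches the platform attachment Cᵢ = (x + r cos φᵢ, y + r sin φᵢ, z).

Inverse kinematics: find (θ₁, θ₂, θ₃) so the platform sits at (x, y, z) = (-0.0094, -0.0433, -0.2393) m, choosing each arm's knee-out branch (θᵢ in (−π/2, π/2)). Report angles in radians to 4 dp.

rotate P by −φ1: (-0.0094, -0.0433, -0.2393)
  A=0.1594, B=-0.2393, C=(l²−L²−A²−y'²−z²)/(2L)=-0.0807
  θ1 = atan2(B,A) + arccos(C/0.2875) = 0.8722
φ2=120.0° → target in arm frame (-0.0328, 0.0298)
  A cos θ + B sin θ = C:  0.1828·cos θ + -0.2393·sin θ = -0.1158
  √(A²+B²)=0.3011;  θ2 = -0.9185+1.9657 ≈ 1.0472
rotate P by −φ3: (0.0422, 0.0135, -0.2393)
  A cos θ + B sin θ = C:  0.1078·cos θ + -0.2393·sin θ = -0.0033
  θ3 = atan2(B,A) + arccos(C/0.2625) = 0.4360

θ₁ = 0.8722, θ₂ = 1.0472, θ₃ = 0.4360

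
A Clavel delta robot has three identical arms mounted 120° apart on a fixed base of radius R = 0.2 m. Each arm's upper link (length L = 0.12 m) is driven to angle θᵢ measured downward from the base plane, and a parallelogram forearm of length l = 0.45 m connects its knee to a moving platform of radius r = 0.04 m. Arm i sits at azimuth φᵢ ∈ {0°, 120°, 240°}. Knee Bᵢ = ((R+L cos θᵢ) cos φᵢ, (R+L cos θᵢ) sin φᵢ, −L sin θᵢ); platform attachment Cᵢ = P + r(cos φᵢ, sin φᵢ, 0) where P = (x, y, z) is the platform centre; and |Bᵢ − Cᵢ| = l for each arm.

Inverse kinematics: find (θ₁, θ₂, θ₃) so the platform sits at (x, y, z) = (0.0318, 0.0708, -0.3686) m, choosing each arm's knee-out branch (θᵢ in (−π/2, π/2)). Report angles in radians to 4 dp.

arm 1 (φ=0.0°): x'=0.0318, y'=0.0708
  e−x'=0.1282;  (l²−L²−(e−x')²−y'²−z²)/2L = 0.1283
  θ1 = atan2(B,A) + arccos(C/0.3903) = -0.0002
rotate P by −φ2: (0.0454, -0.0629, -0.3686)
  A cos θ + B sin θ = C:  0.1146·cos θ + -0.3686·sin θ = 0.1464
  θ2 = atan2(B,A) + arccos(C/0.3860) = -0.0877
rotate P by −φ3: (-0.0772, -0.0079, -0.3686)
  e−x'=0.2372;  (l²−L²−(e−x')²−y'²−z²)/2L = -0.0171
  θ3 = atan2(B,A) + arccos(C/0.4383) = 0.6108

θ₁ = -0.0002, θ₂ = -0.0877, θ₃ = 0.6108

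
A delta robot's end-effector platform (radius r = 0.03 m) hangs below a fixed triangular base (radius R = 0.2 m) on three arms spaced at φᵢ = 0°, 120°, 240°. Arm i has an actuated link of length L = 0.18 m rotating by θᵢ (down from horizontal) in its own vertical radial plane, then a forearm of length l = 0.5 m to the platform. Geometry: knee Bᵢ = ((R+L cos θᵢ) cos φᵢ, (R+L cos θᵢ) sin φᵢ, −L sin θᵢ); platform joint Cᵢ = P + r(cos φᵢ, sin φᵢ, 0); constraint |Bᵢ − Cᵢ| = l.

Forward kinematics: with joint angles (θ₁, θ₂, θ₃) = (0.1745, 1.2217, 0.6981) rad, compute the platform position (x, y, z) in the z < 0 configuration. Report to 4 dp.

arm 1 at φ=0.0°: (R−r)+L cos θ1 = 0.3473;  S1 = (0.3473, 0.0000, -0.0313)
S2 = (0.2316·cos120.0°, 0.2316·sin120.0°, -0.1691) = (-0.1158, 0.2005, -0.1691)
arm 3 at φ=240.0°: (R−r)+L cos θ3 = 0.3079;  S3 = (-0.1539, -0.2666, -0.1157)
eliminate P² terms by subtracting sphere 1 from 2 and 3
linear system: -0.9261x+0.4011y = -0.0393−-0.2758z; -1.0024x+-0.5333y = -0.0134−-0.1689z
det = 0.8959;  x = 0.0294+-0.2398z,  y = -0.0302+0.1340z
quadratic in z: (1.0754)z²+(0.2068)z+(-0.1471)=0, √Δ=0.8219 → z ∈ {-0.4783, 0.2859}; z = -0.4783 (taking z<0)
x = 0.1441, y = -0.0943

(0.1441, -0.0943, -0.4783)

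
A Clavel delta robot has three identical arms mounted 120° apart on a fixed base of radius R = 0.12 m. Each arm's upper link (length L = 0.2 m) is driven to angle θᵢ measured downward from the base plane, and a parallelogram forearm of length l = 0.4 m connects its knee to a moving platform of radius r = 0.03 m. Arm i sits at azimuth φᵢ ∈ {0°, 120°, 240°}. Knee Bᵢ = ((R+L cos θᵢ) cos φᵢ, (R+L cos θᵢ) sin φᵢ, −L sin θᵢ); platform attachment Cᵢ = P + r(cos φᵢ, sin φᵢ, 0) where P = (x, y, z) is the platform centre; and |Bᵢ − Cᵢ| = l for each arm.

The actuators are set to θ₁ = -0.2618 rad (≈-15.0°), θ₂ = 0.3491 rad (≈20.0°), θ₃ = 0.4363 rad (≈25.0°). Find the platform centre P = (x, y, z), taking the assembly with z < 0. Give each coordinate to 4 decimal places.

φ1=0.0°: virtual centre (0.2832, 0.0000, 0.0518), radius l
S2 = (0.2779·cos120.0°, 0.2779·sin120.0°, -0.0684) = (-0.1390, 0.2407, -0.0684)
S3 = (0.2713·cos240.0°, 0.2713·sin240.0°, -0.0845) = (-0.1356, -0.2349, -0.0845)
eliminate P² terms by subtracting sphere 1 from 2 and 3
plane₁₂: -0.8443x+0.4814y+-0.2403z = -0.0009
Cramer: x(z) = 0.0018-0.3052z;  y(z) = 0.0013-0.0360z
sphere 1 gives Az²+Bz+C=0 with A=1.0944, B=0.0681, C=-0.0782;  B²−4AC=0.3468;  roots -0.3002, 0.2379;  negative root z = -0.3002
x = 0.0935, y = 0.0121

(0.0935, 0.0121, -0.3002)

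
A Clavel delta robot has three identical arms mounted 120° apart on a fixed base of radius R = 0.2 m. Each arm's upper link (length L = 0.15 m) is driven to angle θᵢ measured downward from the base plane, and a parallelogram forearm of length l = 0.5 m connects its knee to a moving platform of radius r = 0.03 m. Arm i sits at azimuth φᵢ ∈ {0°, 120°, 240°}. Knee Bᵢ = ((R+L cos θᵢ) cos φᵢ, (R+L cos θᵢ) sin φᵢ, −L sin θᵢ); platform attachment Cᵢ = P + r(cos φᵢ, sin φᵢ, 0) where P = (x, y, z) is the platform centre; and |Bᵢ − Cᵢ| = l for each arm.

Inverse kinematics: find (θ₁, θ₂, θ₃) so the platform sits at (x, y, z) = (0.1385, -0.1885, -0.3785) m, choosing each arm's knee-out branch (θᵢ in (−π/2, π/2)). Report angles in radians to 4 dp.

rotate P by −φ1: (0.1385, -0.1885, -0.3785)
  A cos θ + B sin θ = C:  0.0315·cos θ + -0.3785·sin θ = 0.1590
  θ1 = atan2(B,A) + arccos(C/0.3798) = -0.3490
rotate P by −φ2: (-0.2325, -0.0257, -0.3785)
  e−x'=0.4025;  (l²−L²−(e−x')²−y'²−z²)/2L = -0.2614
  γ=atan2(-0.3785,0.4025)=-0.7547;  ψ=arccos(-0.4731)=2.0637;  θ2=γ+ψ≈1.3090
rotate P by −φ3: (0.0940, 0.2142, -0.3785)
  A=0.0760, B=-0.3785, C=(l²−L²−A²−y'²−z²)/(2L)=0.1086
  θ3 = atan2(B,A) + arccos(C/0.3861) = -0.0870

θ₁ = -0.3490, θ₂ = 1.3090, θ₃ = -0.0870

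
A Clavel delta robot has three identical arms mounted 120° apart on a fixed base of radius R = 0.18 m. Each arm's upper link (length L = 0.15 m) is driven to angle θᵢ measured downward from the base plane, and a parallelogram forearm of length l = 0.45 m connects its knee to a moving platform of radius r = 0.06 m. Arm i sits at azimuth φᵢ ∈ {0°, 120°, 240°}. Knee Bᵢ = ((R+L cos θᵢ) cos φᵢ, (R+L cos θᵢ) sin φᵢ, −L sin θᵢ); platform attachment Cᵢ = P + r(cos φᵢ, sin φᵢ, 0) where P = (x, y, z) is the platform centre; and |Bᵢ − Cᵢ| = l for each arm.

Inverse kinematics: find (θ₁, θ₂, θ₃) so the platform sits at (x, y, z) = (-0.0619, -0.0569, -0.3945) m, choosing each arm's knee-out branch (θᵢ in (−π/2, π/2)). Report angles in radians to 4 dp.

rotate P by −φ1: (-0.0619, -0.0569, -0.3945)
  A cos θ + B sin θ = C:  0.1819·cos θ + -0.3945·sin θ = -0.0399
  θ1 = atan2(B,A) + arccos(C/0.4344) = 0.5239
φ2=120.0° → target in arm frame (-0.0183, 0.0821)
  A=0.1383, B=-0.3945, C=(l²−L²−A²−y'²−z²)/(2L)=-0.0050
  √(A²+B²)=0.4180;  θ2 = -1.2336+1.5827 ≈ 0.3492
φ3=240.0° → target in arm frame (0.0802, -0.0252)
  e−x'=0.0398;  (l²−L²−(e−x')²−y'²−z²)/2L = 0.0738
  √(A²+B²)=0.3965;  θ3 = -1.4703+1.3834 ≈ -0.0869

θ₁ = 0.5239, θ₂ = 0.3492, θ₃ = -0.0869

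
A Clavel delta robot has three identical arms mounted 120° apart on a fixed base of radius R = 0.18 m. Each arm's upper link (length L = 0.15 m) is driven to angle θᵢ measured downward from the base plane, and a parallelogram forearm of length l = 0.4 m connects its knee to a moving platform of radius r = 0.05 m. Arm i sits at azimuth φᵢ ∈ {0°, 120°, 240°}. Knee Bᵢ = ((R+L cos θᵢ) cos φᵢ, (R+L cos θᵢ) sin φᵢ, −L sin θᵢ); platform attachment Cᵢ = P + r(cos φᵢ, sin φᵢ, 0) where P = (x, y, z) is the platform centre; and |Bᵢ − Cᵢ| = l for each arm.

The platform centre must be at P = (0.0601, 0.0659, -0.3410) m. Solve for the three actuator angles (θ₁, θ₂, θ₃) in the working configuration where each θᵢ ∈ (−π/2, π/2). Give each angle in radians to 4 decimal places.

θ₁ = 0.0871, θ₂ = 0.2616, θ₃ = 0.7855

φ1=0.0° → target in arm frame (0.0601, 0.0659)
  e−x'=0.0699;  (l²−L²−(e−x')²−y'²−z²)/2L = 0.0400
  γ=atan2(-0.3410,0.0699)=-1.3686;  ψ=arccos(0.1148)=1.4557;  θ1=γ+ψ≈0.0871
φ2=120.0° → target in arm frame (0.0270, -0.0850)
  e−x'=0.1030;  (l²−L²−(e−x')²−y'²−z²)/2L = 0.0113
  θ2 = atan2(B,A) + arccos(C/0.3562) = 0.2616
φ3=240.0° → target in arm frame (-0.0871, 0.0191)
  e−x'=0.2171;  (l²−L²−(e−x')²−y'²−z²)/2L = -0.0876
  θ3 = atan2(B,A) + arccos(C/0.4043) = 0.7855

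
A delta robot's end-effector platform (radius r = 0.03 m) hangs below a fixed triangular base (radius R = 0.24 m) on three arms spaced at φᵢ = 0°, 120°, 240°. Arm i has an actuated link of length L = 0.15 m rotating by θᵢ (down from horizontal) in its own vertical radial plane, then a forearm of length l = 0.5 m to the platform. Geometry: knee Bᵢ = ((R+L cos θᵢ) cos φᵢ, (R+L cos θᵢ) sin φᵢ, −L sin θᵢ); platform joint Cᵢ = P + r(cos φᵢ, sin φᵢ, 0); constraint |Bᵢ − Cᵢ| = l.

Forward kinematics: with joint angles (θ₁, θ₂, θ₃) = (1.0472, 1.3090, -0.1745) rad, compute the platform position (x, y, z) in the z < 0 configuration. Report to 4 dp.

(-0.0606, -0.1812, -0.4425)

centre 1 = (0.2850·cos0.0°, 0.2850·sin0.0°, -0.1299) = (0.2850, 0.0000, -0.1299)
φ2=120.0°: virtual centre (-0.1244, 0.2155, -0.1449), radius l
centre 3 = (0.3577·cos240.0°, 0.3577·sin240.0°, 0.0260) = (-0.1789, -0.3098, 0.0260)
|centre ₂|²−|centre ₁|² = -0.0152;  |centre ₃|²−|centre ₁|² = 0.0305
plane₁₂: -0.8188x+0.4310y+-0.0300z = -0.0152
det = 0.9072;  x = -0.0041+0.1277z,  y = -0.0431+0.3122z
into |P−centre ₁|² = l²: 1.1138z² + 0.1590z + -0.1477 = 0;  Δ = 0.6832;  z = -0.4425 or 0.2997 → z<0 root = -0.4425
x = -0.0606, y = -0.1812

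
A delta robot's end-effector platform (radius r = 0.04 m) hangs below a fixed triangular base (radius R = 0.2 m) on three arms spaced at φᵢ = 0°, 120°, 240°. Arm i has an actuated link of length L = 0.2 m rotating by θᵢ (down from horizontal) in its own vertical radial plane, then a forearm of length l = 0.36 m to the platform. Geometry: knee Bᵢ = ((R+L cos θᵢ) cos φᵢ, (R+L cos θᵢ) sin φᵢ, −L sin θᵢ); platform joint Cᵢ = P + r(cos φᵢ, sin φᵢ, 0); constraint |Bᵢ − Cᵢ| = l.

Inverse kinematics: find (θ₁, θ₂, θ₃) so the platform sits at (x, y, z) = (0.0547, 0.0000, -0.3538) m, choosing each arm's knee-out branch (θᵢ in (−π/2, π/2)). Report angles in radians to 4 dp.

θ₁ = 0.6108, θ₂ = 0.9598, θ₃ = 0.9598

rotate P by −φ1: (0.0547, 0.0000, -0.3538)
  e−x'=0.1053;  (l²−L²−(e−x')²−y'²−z²)/2L = -0.1167
  γ=atan2(-0.3538,0.1053)=-1.2815;  ψ=arccos(-0.3160)=1.8923;  θ1=γ+ψ≈0.6108
φ2=120.0° → target in arm frame (-0.0273, -0.0474)
  e−x'=0.1873;  (l²−L²−(e−x')²−y'²−z²)/2L = -0.1823
  √(A²+B²)=0.4003;  θ2 = -1.0838+2.0436 ≈ 0.9598
φ3=240.0° → target in arm frame (-0.0274, 0.0474)
  e−x'=0.1874;  (l²−L²−(e−x')²−y'²−z²)/2L = -0.1823
  γ=atan2(-0.3538,0.1874)=-1.0838;  ψ=arccos(-0.4554)=2.0436;  θ3=γ+ψ≈0.9598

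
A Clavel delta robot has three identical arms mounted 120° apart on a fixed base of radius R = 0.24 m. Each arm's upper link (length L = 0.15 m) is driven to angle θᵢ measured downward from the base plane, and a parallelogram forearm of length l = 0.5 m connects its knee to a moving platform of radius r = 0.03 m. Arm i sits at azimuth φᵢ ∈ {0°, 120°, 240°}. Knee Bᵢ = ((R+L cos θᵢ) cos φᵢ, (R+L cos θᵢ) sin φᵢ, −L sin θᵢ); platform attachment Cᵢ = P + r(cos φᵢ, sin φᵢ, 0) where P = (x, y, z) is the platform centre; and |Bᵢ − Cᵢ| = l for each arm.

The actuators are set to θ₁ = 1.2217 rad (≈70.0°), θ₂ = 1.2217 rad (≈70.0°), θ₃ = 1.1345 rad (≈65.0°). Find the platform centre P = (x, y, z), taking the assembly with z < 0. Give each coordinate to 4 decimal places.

(-0.0066, -0.0115, -0.5629)

arm 1 at φ=0.0°: (R−r)+L cos θ1 = 0.2613;  O1 = (0.2613, 0.0000, -0.1410)
arm 2 at φ=120.0°: (R−r)+L cos θ2 = 0.2613;  O2 = (-0.1307, 0.2263, -0.1410)
arm 3 at φ=240.0°: (R−r)+L cos θ3 = 0.2734;  O3 = (-0.1367, -0.2368, -0.1359)
eliminate P² terms by subtracting sphere 1 from 2 and 3
linear system: -0.7839x+0.4526y = 0.0000−0.0000z; -0.7960x+-0.4735y = 0.0051−0.0100z
Cramer: x(z) = -0.0031+0.0062z;  y(z) = -0.0054+0.0107z
quadratic in z: (1.0002)z²+(0.2785)z+(-0.1602)=0, √Δ=0.8476 → z ∈ {-0.5629, 0.2845}; z = -0.5629 (taking z<0)
x = -0.0066, y = -0.0115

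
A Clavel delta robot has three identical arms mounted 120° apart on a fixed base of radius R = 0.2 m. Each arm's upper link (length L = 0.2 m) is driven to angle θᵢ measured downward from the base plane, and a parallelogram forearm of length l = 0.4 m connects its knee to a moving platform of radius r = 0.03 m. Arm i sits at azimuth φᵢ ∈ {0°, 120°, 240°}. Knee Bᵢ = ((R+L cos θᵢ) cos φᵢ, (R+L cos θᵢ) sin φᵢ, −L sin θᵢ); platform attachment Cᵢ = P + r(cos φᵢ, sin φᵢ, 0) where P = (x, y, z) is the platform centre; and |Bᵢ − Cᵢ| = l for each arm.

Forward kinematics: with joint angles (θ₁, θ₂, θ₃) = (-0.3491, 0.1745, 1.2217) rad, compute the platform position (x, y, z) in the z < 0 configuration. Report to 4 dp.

centre 1 = (0.3579·cos0.0°, 0.3579·sin0.0°, 0.0684) = (0.3579, 0.0000, 0.0684)
arm 2 at φ=120.0°: ρ2 = 0.3670;  centre 2 = (-0.1835, 0.3178, -0.0347)
arm 3 at φ=240.0°: ρ3 = 0.2384;  centre 3 = (-0.1192, -0.2065, -0.1879)
|centre ₂|²−|centre ₁|² = 0.0031;  |centre ₃|²−|centre ₁|² = -0.0406
linear system: -1.0828x+0.6356y = 0.0031−-0.2063z; -0.9543x+-0.4129y = -0.0406−-0.5127z
Cramer: x(z) = 0.0233-0.3901z;  y(z) = 0.0445-0.3401z
into |P−centre ₁|² = l²: 1.2678z² + 0.0940z + -0.0414 = 0;  Δ = 0.2186;  z = -0.2214 or 0.1473 → z<0 root = -0.2214
x = 0.1097, y = 0.1198

(0.1097, 0.1198, -0.2214)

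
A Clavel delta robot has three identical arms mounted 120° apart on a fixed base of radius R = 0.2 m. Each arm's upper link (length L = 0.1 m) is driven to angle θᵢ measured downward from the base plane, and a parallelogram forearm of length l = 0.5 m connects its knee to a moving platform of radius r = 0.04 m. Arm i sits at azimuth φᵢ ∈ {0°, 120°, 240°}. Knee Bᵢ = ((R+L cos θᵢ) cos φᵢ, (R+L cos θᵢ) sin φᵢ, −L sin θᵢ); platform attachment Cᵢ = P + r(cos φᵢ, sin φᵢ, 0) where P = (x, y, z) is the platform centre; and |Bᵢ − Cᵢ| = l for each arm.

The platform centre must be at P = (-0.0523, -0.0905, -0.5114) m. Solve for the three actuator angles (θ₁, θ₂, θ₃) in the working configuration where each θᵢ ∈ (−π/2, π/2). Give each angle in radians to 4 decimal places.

φ1=0.0° → target in arm frame (-0.0523, -0.0905)
  A=0.2123, B=-0.5114, C=(l²−L²−A²−y'²−z²)/(2L)=-0.3740
  γ=atan2(-0.5114,0.2123)=-1.1773;  ψ=arccos(-0.6754)=2.3122;  θ1=γ+ψ≈1.1349
rotate P by −φ2: (-0.0522, 0.0905, -0.5114)
  e−x'=0.2122;  (l²−L²−(e−x')²−y'²−z²)/2L = -0.3738
  √(A²+B²)=0.5537;  θ2 = -1.1774+2.3120 ≈ 1.1346
φ3=240.0° → target in arm frame (0.1045, 0.0000)
  A cos θ + B sin θ = C:  0.0555·cos θ + -0.5114·sin θ = -0.1230
  γ=atan2(-0.5114,0.0555)=-1.4627;  ψ=arccos(-0.2392)=1.8123;  θ3=γ+ψ≈0.3496

θ₁ = 1.1349, θ₂ = 1.1346, θ₃ = 0.3496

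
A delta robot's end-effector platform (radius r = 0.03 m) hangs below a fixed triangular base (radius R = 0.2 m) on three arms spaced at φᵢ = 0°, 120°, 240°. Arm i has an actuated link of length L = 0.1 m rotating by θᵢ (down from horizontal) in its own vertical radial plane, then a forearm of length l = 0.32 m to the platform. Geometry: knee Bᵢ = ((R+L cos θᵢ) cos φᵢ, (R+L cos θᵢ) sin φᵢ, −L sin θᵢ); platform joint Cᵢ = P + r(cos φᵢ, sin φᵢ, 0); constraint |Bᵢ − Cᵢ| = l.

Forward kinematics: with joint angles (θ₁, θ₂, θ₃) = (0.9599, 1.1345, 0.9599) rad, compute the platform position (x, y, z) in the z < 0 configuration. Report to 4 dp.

arm 1 at φ=0.0°: e+L cos θ1 = 0.2274;  centre 1 = (0.2274, 0.0000, -0.0819)
arm 2 at φ=120.0°: e+L cos θ2 = 0.2123;  centre 2 = (-0.1061, 0.1838, -0.0906)
centre 3 = (0.2274·cos240.0°, 0.2274·sin240.0°, -0.0819) = (-0.1137, -0.1969, -0.0819)
|centre ₂|²−|centre ₁|² = -0.0051;  |centre ₃|²−|centre ₁|² = 0.0000
[-0.6670 0.3676 -0.0174]·P = -0.0051;  [-0.6821 -0.3938 0.0000]·P = 0.0000
det = 0.5134;  x = 0.0039+-0.0134z,  y = -0.0068+0.0232z
into |P−centre ₁|² = l²: 1.0007z² + 0.1695z + -0.0457 = 0;  Δ = 0.2118;  z = -0.3146 or 0.1452 → z<0 root = -0.3146
x = 0.0081, y = -0.0141

(0.0081, -0.0141, -0.3146)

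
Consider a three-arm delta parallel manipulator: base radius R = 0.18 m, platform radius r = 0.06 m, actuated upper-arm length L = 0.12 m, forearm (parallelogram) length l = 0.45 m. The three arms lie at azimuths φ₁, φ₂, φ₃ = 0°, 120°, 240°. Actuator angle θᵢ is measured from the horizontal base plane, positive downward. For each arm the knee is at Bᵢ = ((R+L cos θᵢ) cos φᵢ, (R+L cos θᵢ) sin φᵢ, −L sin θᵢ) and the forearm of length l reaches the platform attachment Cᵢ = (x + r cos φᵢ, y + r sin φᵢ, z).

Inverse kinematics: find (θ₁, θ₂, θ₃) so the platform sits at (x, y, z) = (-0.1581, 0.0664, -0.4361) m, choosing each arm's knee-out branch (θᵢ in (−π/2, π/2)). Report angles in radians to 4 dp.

θ₁ = 1.3091, θ₂ = 0.0876, θ₃ = 0.6113

rotate P by −φ1: (-0.1581, 0.0664, -0.4361)
  A=0.2781, B=-0.4361, C=(l²−L²−A²−y'²−z²)/(2L)=-0.3493
  √(A²+B²)=0.5172;  θ1 = -1.0031+2.3122 ≈ 1.3091
arm 2 (φ=120.0°): x'=0.1366, y'=0.1037
  A=-0.0166, B=-0.4361, C=(l²−L²−A²−y'²−z²)/(2L)=-0.0546
  √(A²+B²)=0.4364;  θ2 = -1.6087+1.6963 ≈ 0.0876
arm 3 (φ=240.0°): x'=0.0215, y'=-0.1701
  e−x'=0.0985;  (l²−L²−(e−x')²−y'²−z²)/2L = -0.1697
  γ=atan2(-0.4361,0.0985)=-1.3488;  ψ=arccos(-0.3795)=1.9600;  θ3=γ+ψ≈0.6113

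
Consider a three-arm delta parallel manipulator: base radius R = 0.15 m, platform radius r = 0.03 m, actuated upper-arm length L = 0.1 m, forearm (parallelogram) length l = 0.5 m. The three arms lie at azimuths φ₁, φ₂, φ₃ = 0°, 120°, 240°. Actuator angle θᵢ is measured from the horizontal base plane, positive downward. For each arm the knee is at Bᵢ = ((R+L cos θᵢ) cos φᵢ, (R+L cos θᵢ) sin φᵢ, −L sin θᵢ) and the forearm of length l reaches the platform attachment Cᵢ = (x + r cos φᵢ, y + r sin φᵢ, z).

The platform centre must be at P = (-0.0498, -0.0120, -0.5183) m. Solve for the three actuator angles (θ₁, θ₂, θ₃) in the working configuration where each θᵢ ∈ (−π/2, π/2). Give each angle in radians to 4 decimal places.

θ₁ = 0.8730, θ₂ = 0.6109, θ₃ = 0.5239

arm 1 (φ=0.0°): x'=-0.0498, y'=-0.0120
  A=0.1698, B=-0.5183, C=(l²−L²−A²−y'²−z²)/(2L)=-0.2881
  θ1 = atan2(B,A) + arccos(C/0.5454) = 0.8730
φ2=120.0° → target in arm frame (0.0145, 0.0491)
  A=0.1055, B=-0.5183, C=(l²−L²−A²−y'²−z²)/(2L)=-0.2109
  γ=atan2(-0.5183,0.1055)=-1.3700;  ψ=arccos(-0.3987)=1.9809;  θ2=γ+ψ≈0.6109
rotate P by −φ3: (0.0353, -0.0371, -0.5183)
  e−x'=0.0847;  (l²−L²−(e−x')²−y'²−z²)/2L = -0.1859
  √(A²+B²)=0.5252;  θ3 = -1.4088+1.9327 ≈ 0.5239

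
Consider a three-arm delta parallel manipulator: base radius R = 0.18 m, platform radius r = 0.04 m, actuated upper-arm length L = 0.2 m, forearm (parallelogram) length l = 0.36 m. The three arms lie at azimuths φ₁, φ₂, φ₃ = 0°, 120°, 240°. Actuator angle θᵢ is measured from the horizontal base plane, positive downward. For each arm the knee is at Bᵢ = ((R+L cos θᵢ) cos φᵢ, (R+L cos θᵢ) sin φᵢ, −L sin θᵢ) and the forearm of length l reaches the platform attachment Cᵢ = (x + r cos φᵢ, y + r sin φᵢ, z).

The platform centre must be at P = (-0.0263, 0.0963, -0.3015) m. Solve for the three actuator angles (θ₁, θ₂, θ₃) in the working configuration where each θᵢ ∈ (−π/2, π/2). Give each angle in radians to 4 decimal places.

rotate P by −φ1: (-0.0263, 0.0963, -0.3015)
  e−x'=0.1663;  (l²−L²−(e−x')²−y'²−z²)/2L = -0.0956
  γ=atan2(-0.3015,0.1663)=-1.0667;  ψ=arccos(-0.2776)=1.8521;  θ1=γ+ψ≈0.7853
arm 2 (φ=120.0°): x'=0.0965, y'=-0.0254
  A cos θ + B sin θ = C:  0.0435·cos θ + -0.3015·sin θ = -0.0096
  √(A²+B²)=0.3046;  θ2 = -1.4277+1.6023 ≈ 0.1746
φ3=240.0° → target in arm frame (-0.0702, -0.0709)
  e−x'=0.2102;  (l²−L²−(e−x')²−y'²−z²)/2L = -0.1263
  γ=atan2(-0.3015,0.2102)=-0.9619;  ψ=arccos(-0.3437)=1.9217;  θ3=γ+ψ≈0.9598

θ₁ = 0.7853, θ₂ = 0.1746, θ₃ = 0.9598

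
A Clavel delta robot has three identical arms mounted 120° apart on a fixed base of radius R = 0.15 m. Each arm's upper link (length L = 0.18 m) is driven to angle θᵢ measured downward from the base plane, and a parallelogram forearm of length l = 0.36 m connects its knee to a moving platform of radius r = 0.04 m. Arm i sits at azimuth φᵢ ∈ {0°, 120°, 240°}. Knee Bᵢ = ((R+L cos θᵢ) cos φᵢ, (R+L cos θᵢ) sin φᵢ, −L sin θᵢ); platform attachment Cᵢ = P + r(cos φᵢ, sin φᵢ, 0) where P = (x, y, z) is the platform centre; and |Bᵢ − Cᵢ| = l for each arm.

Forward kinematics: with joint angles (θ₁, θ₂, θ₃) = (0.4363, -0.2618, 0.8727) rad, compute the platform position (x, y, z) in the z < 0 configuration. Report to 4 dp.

(-0.0072, 0.1246, -0.2645)

arm 1 at φ=0.0°: e+L cos θ1 = 0.2731;  S1 = (0.2731, 0.0000, -0.0761)
S2 = (0.2839·cos120.0°, 0.2839·sin120.0°, 0.0466) = (-0.1419, 0.2458, 0.0466)
arm 3 at φ=240.0°: e+L cos θ3 = 0.2257;  S3 = (-0.1128, -0.1955, -0.1379)
subtract pairs → two planes through P
[-0.8301 0.4917 0.2453]·P = 0.0024;  [-0.7720 -0.3909 -0.1237]·P = -0.0104
det = 0.7041;  x = 0.0060+0.0499z,  y = 0.0149+-0.4148z
into |P−S₁|² = l²: 1.1745z² + 0.1131z + -0.0522 = 0;  Δ = 0.2581;  z = -0.2645 or 0.1681 → z<0 root = -0.2645
x = -0.0072, y = 0.1246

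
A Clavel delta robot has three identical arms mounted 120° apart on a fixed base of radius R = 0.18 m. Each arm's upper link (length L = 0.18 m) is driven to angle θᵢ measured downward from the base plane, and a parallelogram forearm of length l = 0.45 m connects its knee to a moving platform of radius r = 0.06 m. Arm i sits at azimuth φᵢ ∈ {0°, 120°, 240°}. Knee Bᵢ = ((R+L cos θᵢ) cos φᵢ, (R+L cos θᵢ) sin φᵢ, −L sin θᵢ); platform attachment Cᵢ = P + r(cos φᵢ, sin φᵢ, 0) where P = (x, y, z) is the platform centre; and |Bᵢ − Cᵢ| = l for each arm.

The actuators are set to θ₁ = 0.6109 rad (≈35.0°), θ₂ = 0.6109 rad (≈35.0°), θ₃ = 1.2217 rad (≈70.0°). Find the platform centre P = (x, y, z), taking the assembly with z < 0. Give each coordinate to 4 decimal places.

arm 1 at φ=0.0°: (R−r)+L cos θ1 = 0.2674;  O1 = (0.2674, 0.0000, -0.1032)
arm 2 at φ=120.0°: (R−r)+L cos θ2 = 0.2674;  O2 = (-0.1337, 0.2316, -0.1032)
arm 3 at φ=240.0°: (R−r)+L cos θ3 = 0.1816;  O3 = (-0.0908, -0.1572, -0.1691)
eliminate P² terms by subtracting sphere 1 from 2 and 3
linear system: -0.8023x+0.4632y = 0.0000−0.0000z; -0.7165x+-0.3145y = -0.0206−-0.1318z
Cramer: x(z) = 0.0163-0.1045z;  y(z) = 0.0283-0.1810z
sphere 1 gives Az²+Bz+C=0 with A=1.0437, B=0.2487, C=-0.1280;  B²−4AC=0.5962;  roots -0.4891, 0.2507;  negative root z = -0.4891
x = 0.0674, y = 0.1168

(0.0674, 0.1168, -0.4891)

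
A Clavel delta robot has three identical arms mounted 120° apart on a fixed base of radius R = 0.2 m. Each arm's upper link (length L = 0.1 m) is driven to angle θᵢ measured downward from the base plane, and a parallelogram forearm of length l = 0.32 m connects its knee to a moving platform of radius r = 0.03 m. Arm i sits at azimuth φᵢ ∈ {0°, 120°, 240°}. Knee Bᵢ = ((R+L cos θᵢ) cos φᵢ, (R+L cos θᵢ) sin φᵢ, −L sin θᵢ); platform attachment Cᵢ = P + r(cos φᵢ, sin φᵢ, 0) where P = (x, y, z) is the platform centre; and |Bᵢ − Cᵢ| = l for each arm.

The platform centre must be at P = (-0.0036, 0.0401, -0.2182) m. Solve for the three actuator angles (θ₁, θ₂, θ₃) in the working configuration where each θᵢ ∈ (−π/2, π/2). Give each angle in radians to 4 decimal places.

θ₁ = 0.4360, θ₂ = 0.0002, θ₃ = 0.6976

rotate P by −φ1: (-0.0036, 0.0401, -0.2182)
  A cos θ + B sin θ = C:  0.1736·cos θ + -0.2182·sin θ = 0.0652
  θ1 = atan2(B,A) + arccos(C/0.2788) = 0.4360
arm 2 (φ=120.0°): x'=0.0365, y'=-0.0169
  A=0.1335, B=-0.2182, C=(l²−L²−A²−y'²−z²)/(2L)=0.1334
  θ2 = atan2(B,A) + arccos(C/0.2558) = 0.0002
arm 3 (φ=240.0°): x'=-0.0329, y'=-0.0232
  e−x'=0.2029;  (l²−L²−(e−x')²−y'²−z²)/2L = 0.0154
  √(A²+B²)=0.2980;  θ3 = -0.8216+1.5192 ≈ 0.6976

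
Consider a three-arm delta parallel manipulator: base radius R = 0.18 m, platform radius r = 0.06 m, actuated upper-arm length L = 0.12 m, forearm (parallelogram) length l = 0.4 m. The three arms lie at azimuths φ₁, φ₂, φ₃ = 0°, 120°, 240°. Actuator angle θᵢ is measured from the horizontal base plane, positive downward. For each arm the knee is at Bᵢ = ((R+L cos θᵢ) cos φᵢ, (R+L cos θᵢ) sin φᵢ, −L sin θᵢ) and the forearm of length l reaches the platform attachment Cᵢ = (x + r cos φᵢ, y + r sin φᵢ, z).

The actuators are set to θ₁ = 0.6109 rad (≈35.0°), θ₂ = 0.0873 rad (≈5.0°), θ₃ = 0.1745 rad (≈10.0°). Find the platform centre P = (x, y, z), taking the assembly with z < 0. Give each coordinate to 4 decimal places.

φ1=0.0°: virtual centre (0.2183, 0.0000, -0.0688), radius l
S2 = (0.2395·cos120.0°, 0.2395·sin120.0°, -0.0105) = (-0.1198, 0.2075, -0.0105)
arm 3 at φ=240.0°: e+L cos θ3 = 0.2382;  S3 = (-0.1191, -0.2063, -0.0208)
|S₂|²−|S₁|² = 0.0051;  |S₃|²−|S₁|² = 0.0048
linear system: -0.6761x+0.4149y = 0.0051−0.1167z; -0.6748x+-0.4125y = 0.0048−0.0960z
det = 0.5589;  x = -0.0073+0.1574z,  y = 0.0004+-0.0248z
quadratic in z: (1.0254)z²+(0.0666)z+(-0.1044)=0, √Δ=0.6576 → z ∈ {-0.3532, 0.2882}; z = -0.3532 (taking z<0)
x = -0.0629, y = 0.0091

(-0.0629, 0.0091, -0.3532)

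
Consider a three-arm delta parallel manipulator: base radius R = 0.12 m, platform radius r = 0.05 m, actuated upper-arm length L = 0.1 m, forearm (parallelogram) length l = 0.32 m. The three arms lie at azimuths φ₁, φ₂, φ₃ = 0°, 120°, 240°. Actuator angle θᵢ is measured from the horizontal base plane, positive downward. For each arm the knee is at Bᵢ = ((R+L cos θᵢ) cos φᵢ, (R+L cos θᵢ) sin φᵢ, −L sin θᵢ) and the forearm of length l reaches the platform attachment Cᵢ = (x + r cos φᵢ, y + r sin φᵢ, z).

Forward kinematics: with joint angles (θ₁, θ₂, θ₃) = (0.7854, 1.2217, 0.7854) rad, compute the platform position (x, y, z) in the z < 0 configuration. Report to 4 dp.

arm 1 at φ=0.0°: (R−r)+L cos θ1 = 0.1407;  centre 1 = (0.1407, 0.0000, -0.0707)
centre 2 = (0.1042·cos120.0°, 0.1042·sin120.0°, -0.0940) = (-0.0521, 0.0902, -0.0940)
φ3=240.0°: virtual centre (-0.0704, -0.1219, -0.0707), radius l
|centre ₂|²−|centre ₁|² = -0.0051;  |centre ₃|²−|centre ₁|² = 0.0000
plane₁₂: -0.3856x+0.1805y+-0.0465z = -0.0051
det = 0.1702;  x = 0.0073+-0.0666z,  y = -0.0127+0.1154z
into |P−centre ₁|² = l²: 1.0178z² + 0.1563z + -0.0794 = 0;  Δ = 0.3478;  z = -0.3665 or 0.2130 → z<0 root = -0.3665
x = 0.0317, y = -0.0550

(0.0317, -0.0550, -0.3665)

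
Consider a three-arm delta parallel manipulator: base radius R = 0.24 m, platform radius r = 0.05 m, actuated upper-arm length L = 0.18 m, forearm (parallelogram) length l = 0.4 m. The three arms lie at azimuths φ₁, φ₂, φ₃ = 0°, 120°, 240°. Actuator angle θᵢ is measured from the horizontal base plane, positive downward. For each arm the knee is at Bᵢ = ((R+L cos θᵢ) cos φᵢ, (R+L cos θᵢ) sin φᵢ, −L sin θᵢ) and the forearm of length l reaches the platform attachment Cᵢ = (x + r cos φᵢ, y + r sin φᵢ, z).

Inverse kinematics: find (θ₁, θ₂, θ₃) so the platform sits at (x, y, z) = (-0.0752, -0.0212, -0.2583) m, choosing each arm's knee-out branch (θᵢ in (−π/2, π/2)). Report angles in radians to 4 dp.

θ₁ = 0.8729, θ₂ = 0.3488, θ₃ = 0.0875

φ1=0.0° → target in arm frame (-0.0752, -0.0212)
  e−x'=0.2652;  (l²−L²−(e−x')²−y'²−z²)/2L = -0.0275
  θ1 = atan2(B,A) + arccos(C/0.3702) = 0.8729
arm 2 (φ=120.0°): x'=0.0192, y'=0.0757
  A=0.1708, B=-0.2583, C=(l²−L²−A²−y'²−z²)/(2L)=0.0722
  √(A²+B²)=0.3096;  θ2 = -0.9867+1.3355 ≈ 0.3488
φ3=240.0° → target in arm frame (0.0560, -0.0545)
  A cos θ + B sin θ = C:  0.1340·cos θ + -0.2583·sin θ = 0.1109
  √(A²+B²)=0.2910;  θ3 = -1.0921+1.1796 ≈ 0.0875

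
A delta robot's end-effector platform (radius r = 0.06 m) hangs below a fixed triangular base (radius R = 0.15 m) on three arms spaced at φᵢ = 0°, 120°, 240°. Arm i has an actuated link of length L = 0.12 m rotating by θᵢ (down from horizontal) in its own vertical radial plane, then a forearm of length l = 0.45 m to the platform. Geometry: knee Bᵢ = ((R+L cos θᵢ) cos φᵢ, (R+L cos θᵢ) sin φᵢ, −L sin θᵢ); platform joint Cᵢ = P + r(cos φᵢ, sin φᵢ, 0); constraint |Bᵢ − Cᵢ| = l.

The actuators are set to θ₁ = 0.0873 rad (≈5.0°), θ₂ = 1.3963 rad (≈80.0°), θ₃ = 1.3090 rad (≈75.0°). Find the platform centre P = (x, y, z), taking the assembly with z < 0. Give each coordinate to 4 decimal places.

arm 1 at φ=0.0°: ρ1 = 0.2095;  centre 1 = (0.2095, 0.0000, -0.0105)
centre 2 = (0.1108·cos120.0°, 0.1108·sin120.0°, -0.1182) = (-0.0554, 0.0960, -0.1182)
φ3=240.0°: virtual centre (-0.0605, -0.1048, -0.1159), radius l
|centre ₂|²−|centre ₁|² = -0.0178;  |centre ₃|²−|centre ₁|² = -0.0159
plane₁₂: -0.5299x+0.1920y+-0.2154z = -0.0178
det = 0.2148;  x = 0.0316+-0.3988z,  y = -0.0054+0.0214z
into |P−centre ₁|² = l²: 1.1595z² + 0.1626z + -0.1707 = 0;  Δ = 0.8181;  z = -0.4602 or 0.3199 → z<0 root = -0.4602
x = 0.2151, y = -0.0153

(0.2151, -0.0153, -0.4602)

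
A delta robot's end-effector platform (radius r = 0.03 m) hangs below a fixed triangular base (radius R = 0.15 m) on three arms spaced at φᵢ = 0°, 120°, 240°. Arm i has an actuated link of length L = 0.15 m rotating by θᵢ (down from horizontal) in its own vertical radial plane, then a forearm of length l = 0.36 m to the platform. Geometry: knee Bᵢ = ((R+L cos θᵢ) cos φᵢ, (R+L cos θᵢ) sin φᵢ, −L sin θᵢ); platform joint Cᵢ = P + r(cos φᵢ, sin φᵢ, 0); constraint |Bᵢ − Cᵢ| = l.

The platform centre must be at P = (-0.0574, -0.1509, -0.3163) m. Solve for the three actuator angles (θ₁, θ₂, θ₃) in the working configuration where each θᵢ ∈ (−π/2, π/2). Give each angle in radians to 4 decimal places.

θ₁ = 0.9598, θ₂ = 1.1348, θ₃ = -0.1745

arm 1 (φ=0.0°): x'=-0.0574, y'=-0.1509
  A cos θ + B sin θ = C:  0.1774·cos θ + -0.3163·sin θ = -0.1573
  √(A²+B²)=0.3627;  θ1 = -1.0597+2.0194 ≈ 0.9598
rotate P by −φ2: (-0.1020, 0.1252, -0.3163)
  A cos θ + B sin θ = C:  0.2220·cos θ + -0.3163·sin θ = -0.1930
  θ2 = atan2(B,A) + arccos(C/0.3864) = 1.1348
arm 3 (φ=240.0°): x'=0.1594, y'=0.0257
  e−x'=-0.0394;  (l²−L²−(e−x')²−y'²−z²)/2L = 0.0161
  γ=atan2(-0.3163,-0.0394)=-1.6947;  ψ=arccos(0.0506)=1.5202;  θ3=γ+ψ≈-0.1745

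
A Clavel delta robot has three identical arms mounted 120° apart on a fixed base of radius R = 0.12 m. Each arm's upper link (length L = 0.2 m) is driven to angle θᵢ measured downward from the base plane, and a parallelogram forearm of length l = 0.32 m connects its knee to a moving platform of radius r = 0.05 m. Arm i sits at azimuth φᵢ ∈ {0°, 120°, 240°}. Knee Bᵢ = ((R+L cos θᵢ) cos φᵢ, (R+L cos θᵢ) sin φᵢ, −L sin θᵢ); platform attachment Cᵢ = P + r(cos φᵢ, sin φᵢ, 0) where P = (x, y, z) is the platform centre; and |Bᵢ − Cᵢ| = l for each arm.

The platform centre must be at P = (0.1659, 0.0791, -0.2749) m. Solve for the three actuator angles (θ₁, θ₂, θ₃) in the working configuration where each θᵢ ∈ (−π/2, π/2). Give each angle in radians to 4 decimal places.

θ₁ = -0.0873, θ₂ = 0.7854, θ₃ = 1.2219

rotate P by −φ1: (0.1659, 0.0791, -0.2749)
  A=-0.0959, B=-0.2749, C=(l²−L²−A²−y'²−z²)/(2L)=-0.0716
  γ=atan2(-0.2749,-0.0959)=-1.9064;  ψ=arccos(-0.2458)=1.8191;  θ1=γ+ψ≈-0.0873
rotate P by −φ2: (-0.0144, -0.1832, -0.2749)
  A=0.0844, B=-0.2749, C=(l²−L²−A²−y'²−z²)/(2L)=-0.1347
  γ=atan2(-0.2749,0.0844)=-1.2728;  ψ=arccos(-0.4683)=2.0582;  θ2=γ+ψ≈0.7854
arm 3 (φ=240.0°): x'=-0.1515, y'=0.1041
  e−x'=0.2215;  (l²−L²−(e−x')²−y'²−z²)/2L = -0.1826
  θ3 = atan2(B,A) + arccos(C/0.3530) = 1.2219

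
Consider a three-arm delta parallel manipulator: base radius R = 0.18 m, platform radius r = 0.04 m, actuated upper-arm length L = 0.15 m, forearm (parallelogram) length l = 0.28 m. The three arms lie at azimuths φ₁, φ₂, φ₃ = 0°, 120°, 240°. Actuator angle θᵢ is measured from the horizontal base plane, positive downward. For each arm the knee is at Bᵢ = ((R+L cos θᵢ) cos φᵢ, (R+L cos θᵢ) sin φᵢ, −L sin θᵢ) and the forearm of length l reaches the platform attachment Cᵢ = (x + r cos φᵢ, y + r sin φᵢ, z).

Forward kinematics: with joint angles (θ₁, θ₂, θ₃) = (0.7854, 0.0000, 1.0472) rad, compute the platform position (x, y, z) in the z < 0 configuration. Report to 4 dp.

φ1=0.0°: virtual centre (0.2461, 0.0000, -0.1061), radius l
φ2=120.0°: virtual centre (-0.1450, 0.2511, 0.0000), radius l
φ3=240.0°: virtual centre (-0.1075, -0.1862, -0.1299), radius l
|centre ₂|²−|centre ₁|² = 0.0123;  |centre ₃|²−|centre ₁|² = -0.0087
plane₁₂: -0.7821x+0.5023y+0.2121z = 0.0123
det = 0.6464;  x = -0.0003+0.0852z,  y = 0.0240+-0.2897z
into |P−centre ₁|² = l²: 1.0912z² + 0.1563z + -0.0059 = 0;  Δ = 0.0500;  z = -0.1741 or 0.0309 → z<0 root = -0.1741
x = -0.0152, y = 0.0744

(-0.0152, 0.0744, -0.1741)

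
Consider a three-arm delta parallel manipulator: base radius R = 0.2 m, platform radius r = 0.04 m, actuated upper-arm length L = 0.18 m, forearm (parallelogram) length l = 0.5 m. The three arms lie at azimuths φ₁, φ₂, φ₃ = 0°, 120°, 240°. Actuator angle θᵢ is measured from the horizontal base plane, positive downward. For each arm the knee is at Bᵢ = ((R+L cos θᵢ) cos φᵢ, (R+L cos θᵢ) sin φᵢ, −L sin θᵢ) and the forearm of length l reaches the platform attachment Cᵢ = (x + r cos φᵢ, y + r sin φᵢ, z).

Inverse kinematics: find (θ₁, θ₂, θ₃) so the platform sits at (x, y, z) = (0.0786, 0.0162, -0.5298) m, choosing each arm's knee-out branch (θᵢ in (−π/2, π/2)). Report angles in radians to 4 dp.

rotate P by −φ1: (0.0786, 0.0162, -0.5298)
  A cos θ + B sin θ = C:  0.0814·cos θ + -0.5298·sin θ = -0.1944
  γ=atan2(-0.5298,0.0814)=-1.4183;  ψ=arccos(-0.3626)=1.9419;  θ1=γ+ψ≈0.5235
φ2=120.0° → target in arm frame (-0.0253, -0.0762)
  A=0.1853, B=-0.5298, C=(l²−L²−A²−y'²−z²)/(2L)=-0.2867
  √(A²+B²)=0.5613;  θ2 = -1.2344+2.1069 ≈ 0.8726
arm 3 (φ=240.0°): x'=-0.0533, y'=0.0600
  e−x'=0.2133;  (l²−L²−(e−x')²−y'²−z²)/2L = -0.3116
  √(A²+B²)=0.5711;  θ3 = -1.1880+2.1480 ≈ 0.9600

θ₁ = 0.5235, θ₂ = 0.8726, θ₃ = 0.9600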